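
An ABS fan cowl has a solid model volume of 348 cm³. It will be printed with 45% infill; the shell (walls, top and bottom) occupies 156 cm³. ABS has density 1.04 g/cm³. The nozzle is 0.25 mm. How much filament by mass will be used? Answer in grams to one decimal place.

252.1 g

Volume inside the shell = 348 − 156 = 192 cm³.
Infill volume: 0.45 × 192 → 86.4 cm³.
Total printed volume = 156 + 86.4 = 242.4 cm³.
Mass = 242.4 × 1.04 = 252.096 g.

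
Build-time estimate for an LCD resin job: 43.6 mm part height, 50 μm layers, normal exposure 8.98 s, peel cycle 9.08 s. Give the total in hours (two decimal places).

4.37 hours

Layers = ⌈43.6/0.05⌉ = 872.
Cycle time = 8.98 + 9.08, so 18.06 s.
Build time: 872 × 18.06 s = 15748.32 s, i.e. 4.37 hours.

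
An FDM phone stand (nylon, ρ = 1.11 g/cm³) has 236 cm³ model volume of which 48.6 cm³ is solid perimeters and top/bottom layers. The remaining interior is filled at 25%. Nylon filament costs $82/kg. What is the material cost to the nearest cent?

$8.69

Infill region = 236 − 48.6, so 187.4 cm³.
Infill deposited: 0.25 × 187.4 → 46.85 cm³.
Total extruded = 48.6 + 46.85, so 95.45 cm³.
Mass = 95.45 × 1.11 = 105.9495 g.
Cost = 105.9495 g / 1000 × $82/kg = $8.69.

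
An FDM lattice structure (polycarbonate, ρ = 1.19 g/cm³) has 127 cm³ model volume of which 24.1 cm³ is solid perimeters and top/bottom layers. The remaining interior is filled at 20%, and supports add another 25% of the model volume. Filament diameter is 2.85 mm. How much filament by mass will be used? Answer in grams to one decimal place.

Infill region = 127 − 24.1, so 102.9 cm³.
Infill volume = 0.20 × 102.9 = 20.58 cm³.
Support: 0.25 × 127 → 31.75 cm³.
Total printed volume = 24.1 + 20.58 + 31.75, so 76.43 cm³.
Mass: 76.43 × 1.19 → 90.9517 g.

91.0 g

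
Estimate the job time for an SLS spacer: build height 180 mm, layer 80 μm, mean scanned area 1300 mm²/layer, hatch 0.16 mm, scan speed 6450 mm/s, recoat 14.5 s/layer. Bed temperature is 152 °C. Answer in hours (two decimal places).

9.85 hours

Layers = ⌈180/0.08⌉ = 2250.
Scan path per layer = 1300 / 0.16, so 8125 mm.
Per-layer scan time = 8125 / 6450 = 1.2597 s.
Time per layer: 1.2597 + 14.5 → 15.7597 s.
2250 layers × 15.7597 s/layer = 35459.325 s, i.e. 9.85 hours.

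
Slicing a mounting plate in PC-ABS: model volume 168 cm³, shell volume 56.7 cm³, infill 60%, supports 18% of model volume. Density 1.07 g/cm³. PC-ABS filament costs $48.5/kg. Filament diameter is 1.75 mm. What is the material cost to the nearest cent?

$7.98

Interior volume = 168 − 56.7, so 111.3 cm³.
Infill volume = 0.60 × 111.3 = 66.78 cm³.
Support = 0.18 × 168 = 30.24 cm³.
Total extruded = 56.7 + 66.78 + 30.24, so 153.72 cm³.
Mass: 153.72 × 1.07 → 164.4804 g.
At $48.5/kg: 164.4804/1000 × 48.5 = $7.98.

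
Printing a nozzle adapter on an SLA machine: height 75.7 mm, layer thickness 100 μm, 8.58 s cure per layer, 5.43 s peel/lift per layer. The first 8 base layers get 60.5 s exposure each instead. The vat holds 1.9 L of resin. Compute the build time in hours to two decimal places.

Layer count = ceil(75.7 / 0.1) = 757.
Base layers: 8 × (60.5 + 5.43) → 527.44 s.
Remaining layers = 749 × (8.58 + 5.43) = 10493.49 s.
Total = 527.44 + 10493.49 = 11020.93 s = 3.06 hours.

3.06 hours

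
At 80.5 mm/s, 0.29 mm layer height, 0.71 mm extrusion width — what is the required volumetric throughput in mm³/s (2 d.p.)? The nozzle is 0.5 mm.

Bead cross-section = 0.29 × 0.71 = 0.2059 mm².
Q = v·A = 80.5 × 0.2059 = 16.57 mm³/s.

16.57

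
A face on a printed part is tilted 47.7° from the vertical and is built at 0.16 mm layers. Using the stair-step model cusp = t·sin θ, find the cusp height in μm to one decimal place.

sin(47.7°) = 0.7396, so cusp = 0.16 × 0.7396 = 0.118336 mm → 118.3 μm.

118.3 μm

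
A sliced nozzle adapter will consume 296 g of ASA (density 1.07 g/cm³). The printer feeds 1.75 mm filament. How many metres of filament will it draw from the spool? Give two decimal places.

Volume = 296 g / 1.07 g·cm⁻³ = 276.6355 cm³ = 276635.5 mm³.
Filament cross-section = π × (1.75/2)² = 2.4053 mm².
L = V/A = 276635.5/2.4053 = 115010.81 mm → 115.01 m.

115.01 m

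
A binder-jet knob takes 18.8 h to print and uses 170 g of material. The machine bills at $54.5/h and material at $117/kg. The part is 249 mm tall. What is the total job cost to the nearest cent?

Time charge: 54.5 × 18.8 → $1024.60.
Material cost = 117 × 170/1000 = $19.89.
Total = 1024.60 + 19.89 = $1044.49.

$1044.49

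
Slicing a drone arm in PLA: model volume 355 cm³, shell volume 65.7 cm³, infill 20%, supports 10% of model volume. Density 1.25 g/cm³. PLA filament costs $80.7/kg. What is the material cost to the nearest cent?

$16.05

Interior volume = 355 − 65.7, so 289.3 cm³.
Infill volume = 0.20 × 289.3, so 57.86 cm³.
Support = 0.10 × 355, so 35.5 cm³.
Total extruded = 65.7 + 57.86 + 35.5 = 159.06 cm³.
Mass = 159.06 × 1.25 = 198.825 g.
At $80.7/kg: 198.825/1000 × 80.7 = $16.05.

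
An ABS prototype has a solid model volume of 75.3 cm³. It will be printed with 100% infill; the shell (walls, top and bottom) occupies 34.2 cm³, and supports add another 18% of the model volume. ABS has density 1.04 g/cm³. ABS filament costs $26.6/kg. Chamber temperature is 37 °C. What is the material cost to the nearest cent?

$2.46

Infill region = 75.3 − 34.2 = 41.1 cm³.
Deposited infill: 1.00 × 41.1 → 41.1 cm³.
Support = 0.18 × 75.3, so 13.554 cm³.
Deposited volume = 34.2 + 41.1 + 13.554 = 88.854 cm³.
Mass: 88.854 × 1.04 → 92.40816 g.
Cost = 92.40816 g / 1000 × $26.6/kg = $2.46.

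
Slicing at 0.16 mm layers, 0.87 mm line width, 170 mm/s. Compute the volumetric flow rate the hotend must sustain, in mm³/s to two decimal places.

Bead cross-section = 0.16 × 0.87 = 0.1392 mm².
Q = v·A = 170 × 0.1392 = 23.66 mm³/s.

23.66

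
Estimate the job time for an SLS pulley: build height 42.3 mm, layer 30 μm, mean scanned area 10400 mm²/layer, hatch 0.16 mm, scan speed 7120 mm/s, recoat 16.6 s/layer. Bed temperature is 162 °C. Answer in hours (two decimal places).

10.08 hours

Layers = ⌈42.3/0.03⌉ = 1410.
Per-layer scan distance = 10400 / 0.16 = 65000 mm.
Laser time per layer: 65000 / 7120 → 9.1292 s.
Layer cycle = 9.1292 + 16.6 = 25.7292 s.
Total: 1410 × 25.7292 s = 36278.172 s → 10.08 hours.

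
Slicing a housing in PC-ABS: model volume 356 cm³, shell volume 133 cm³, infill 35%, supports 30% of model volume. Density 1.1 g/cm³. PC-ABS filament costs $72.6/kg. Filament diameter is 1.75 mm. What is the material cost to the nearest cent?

$25.38

Infill region = 356 − 133, so 223 cm³.
Infill volume = 0.35 × 223 = 78.05 cm³.
Support = 0.30 × 356, so 106.8 cm³.
Deposited volume: 133 + 78.05 + 106.8 → 317.85 cm³.
Mass = 317.85 × 1.1 = 349.635 g.
At $72.6/kg: 349.635/1000 × 72.6 = $25.38.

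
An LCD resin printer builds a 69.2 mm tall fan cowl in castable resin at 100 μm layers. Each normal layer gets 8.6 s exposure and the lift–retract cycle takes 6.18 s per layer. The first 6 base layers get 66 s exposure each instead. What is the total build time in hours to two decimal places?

2.94 hours

Number of layers: 69.2 / 0.1 → 692 (rounded up).
Burn-in layers = 6 × (66 + 6.18), so 433.08 s.
Remaining layers = 686 × (8.6 + 6.18) = 10139.08 s.
Sum: 433.08 + 10139.08 = 10572.16 s → 2.94 hours.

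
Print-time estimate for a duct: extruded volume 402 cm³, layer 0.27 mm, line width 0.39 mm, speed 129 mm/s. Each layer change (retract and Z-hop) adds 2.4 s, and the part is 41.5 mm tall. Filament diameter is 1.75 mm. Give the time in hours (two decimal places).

8.32 hours

Extrusion cross-section = 0.27 × 0.39 = 0.1053 mm².
Toolpath length = 402 cm³ / 0.1053 mm² = 402000 / 0.1053 = 3817663.8 mm.
Extrusion time = 3817663.8 / 129, so 29594.3 s.
Layers = ⌈41.5/0.27⌉ = 154.
Z-hop total = 154 × 2.4, so 369.6 s.
Altogether 29594.3 + 369.6 = 29963.9 s, i.e. 8.32 hours.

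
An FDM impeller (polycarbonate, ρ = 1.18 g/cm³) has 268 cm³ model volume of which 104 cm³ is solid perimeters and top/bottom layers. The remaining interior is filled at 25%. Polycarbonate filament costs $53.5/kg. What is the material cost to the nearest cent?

Volume inside the shell = 268 − 104, so 164 cm³.
Infill volume: 0.25 × 164 → 41 cm³.
Total extruded: 104 + 41 → 145 cm³.
Mass = 145 × 1.18 = 171.1 g.
At $53.5/kg: 171.1/1000 × 53.5 = $9.15.

$9.15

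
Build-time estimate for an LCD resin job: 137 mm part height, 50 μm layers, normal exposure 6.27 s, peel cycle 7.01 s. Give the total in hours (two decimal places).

10.11 hours

Number of layers: 137 / 0.05 → 2740 (rounded up).
Per-layer time: 6.27 + 7.01 → 13.28 s.
Build time: 2740 × 13.28 s = 36387.2 s, i.e. 10.11 hours.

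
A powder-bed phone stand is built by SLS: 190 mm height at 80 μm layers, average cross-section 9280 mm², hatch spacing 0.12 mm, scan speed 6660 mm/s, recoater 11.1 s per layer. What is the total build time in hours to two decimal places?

14.98 hours

Layer count = ceil(190 / 0.08) = 2375.
Scan path per layer: 9280 / 0.12 → 77333.3 mm.
Scan time per layer = 77333.3 / 6660, so 11.6116 s.
Per-layer time: 11.6116 + 11.1 → 22.7116 s.
2375 layers × 22.7116 s/layer = 53940.05 s, i.e. 14.98 hours.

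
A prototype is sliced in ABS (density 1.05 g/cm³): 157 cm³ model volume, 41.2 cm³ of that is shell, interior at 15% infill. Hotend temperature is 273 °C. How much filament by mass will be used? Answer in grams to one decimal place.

Infill region = 157 − 41.2, so 115.8 cm³.
Infill volume = 0.15 × 115.8 = 17.37 cm³.
Total extruded: 41.2 + 17.37 → 58.57 cm³.
Mass = 58.57 × 1.05, so 61.4985 g.

61.5 g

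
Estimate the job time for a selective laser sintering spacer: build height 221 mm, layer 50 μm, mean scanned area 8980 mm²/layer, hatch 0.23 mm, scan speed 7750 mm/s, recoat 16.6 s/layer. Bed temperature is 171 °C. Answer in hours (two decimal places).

26.57 hours

Layers = ⌈221/0.05⌉ = 4420.
Per-layer scan distance: 8980 / 0.23 → 39043.5 mm.
Laser time per layer = 39043.5 / 7750 = 5.0379 s.
Per-layer time: 5.0379 + 16.6 → 21.6379 s.
4420 layers × 21.6379 s/layer = 95639.518 s, i.e. 26.57 hours.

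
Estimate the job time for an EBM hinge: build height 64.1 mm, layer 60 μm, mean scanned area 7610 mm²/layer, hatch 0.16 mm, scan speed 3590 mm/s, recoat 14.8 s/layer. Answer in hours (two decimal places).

8.33 hours

Layer count = ceil(64.1 / 0.06) = 1069.
Per-layer scan distance = 7610 / 0.16 = 47562.5 mm.
Scan time per layer: 47562.5 / 3590 → 13.2486 s.
Time per layer = 13.2486 + 14.8 = 28.0486 s.
Build time = 1069 × 28.0486 = 29983.9534 s = 8.33 hours.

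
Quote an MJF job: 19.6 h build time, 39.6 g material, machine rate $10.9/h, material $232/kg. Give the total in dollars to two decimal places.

$222.83

Machine-time cost: 10.9 × 19.6 → $213.64.
Material charge = 232 × 39.6/1000, so $9.1872.
Total = 213.64 + 9.1872 = 222.8272 ≈ $222.83.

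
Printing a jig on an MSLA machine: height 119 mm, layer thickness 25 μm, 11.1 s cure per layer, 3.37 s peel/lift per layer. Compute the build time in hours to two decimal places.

Number of layers: 119 / 0.025 → 4760 (rounded up).
Per-layer time: 11.1 + 3.37 → 14.47 s.
Build time: 4760 × 14.47 s = 68877.2 s, i.e. 19.13 hours.

19.13 hours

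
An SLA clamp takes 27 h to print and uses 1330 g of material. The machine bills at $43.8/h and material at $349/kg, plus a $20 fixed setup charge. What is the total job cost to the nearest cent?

Machine-time cost: 43.8 × 27 → $1182.60.
Material cost = 349 × 1330/1000 = $464.17.
Total = 1182.60 + 464.17 + 20 = $1666.77.

$1666.77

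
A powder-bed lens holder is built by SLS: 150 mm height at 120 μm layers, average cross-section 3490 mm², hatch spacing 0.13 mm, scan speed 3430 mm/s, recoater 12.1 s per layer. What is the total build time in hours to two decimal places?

6.92 hours

Number of layers: 150 / 0.12 → 1250 (rounded up).
Scan path per layer = 3490 / 0.13, so 26846.2 mm.
Laser time per layer: 26846.2 / 3430 → 7.8269 s.
Per-layer time: 7.8269 + 12.1 → 19.9269 s.
1250 layers × 19.9269 s/layer = 24908.625 s, i.e. 6.92 hours.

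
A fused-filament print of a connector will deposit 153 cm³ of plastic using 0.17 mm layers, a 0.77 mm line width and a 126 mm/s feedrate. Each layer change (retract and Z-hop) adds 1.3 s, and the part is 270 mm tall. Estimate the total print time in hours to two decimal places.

Extrusion cross-section = 0.17 × 0.77, so 0.1309 mm².
Total extruded path = 153000/0.1309 = 1168831.2 mm.
Time extruding = 1168831.2 / 126 = 9276.4 s.
Layers = ⌈270/0.17⌉ = 1589.
Non-print overhead = 1589 × 1.3 = 2065.7 s.
Total = 9276.4 + 2065.7 = 11342.1 s = 3.15 hours.

3.15 hours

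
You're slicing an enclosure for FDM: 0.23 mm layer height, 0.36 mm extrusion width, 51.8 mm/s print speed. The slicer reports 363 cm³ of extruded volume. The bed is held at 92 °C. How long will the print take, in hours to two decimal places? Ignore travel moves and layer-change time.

23.51 hours

Bead cross-section = 0.23 × 0.36, so 0.0828 mm².
Toolpath length = 363 cm³ / 0.0828 mm² = 363000 / 0.0828 = 4384058 mm.
Print-move time = 4384058 / 51.8 = 84634.3 s.
That's 84634.3 s → 23.51 hours.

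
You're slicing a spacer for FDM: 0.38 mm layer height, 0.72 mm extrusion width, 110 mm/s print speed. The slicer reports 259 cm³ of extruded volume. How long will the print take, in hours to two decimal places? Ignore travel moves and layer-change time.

Extrusion cross-section: 0.38 × 0.72 → 0.2736 mm².
Toolpath length = 259 cm³ / 0.2736 mm² = 259000 / 0.2736 = 946637.4 mm.
Extrusion time = 946637.4 / 110 = 8605.8 s.
That's 8605.8 s → 2.39 hours.

2.39 hours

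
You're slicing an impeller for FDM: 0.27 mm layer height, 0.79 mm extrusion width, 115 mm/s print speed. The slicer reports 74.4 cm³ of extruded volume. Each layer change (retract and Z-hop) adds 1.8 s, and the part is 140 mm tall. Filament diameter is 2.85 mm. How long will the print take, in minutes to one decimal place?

66.1 minutes

Extrusion cross-section = 0.27 × 0.79, so 0.2133 mm².
Path length: 74400 mm³ / 0.2133 mm² → 348804.5 mm.
Time extruding = 348804.5 / 115 = 3033.1 s.
Layers = ⌈140/0.27⌉ = 519.
Non-print overhead: 519 × 1.8 → 934.2 s.
Total = 3033.1 + 934.2 = 3967.3 s = 66.1 minutes.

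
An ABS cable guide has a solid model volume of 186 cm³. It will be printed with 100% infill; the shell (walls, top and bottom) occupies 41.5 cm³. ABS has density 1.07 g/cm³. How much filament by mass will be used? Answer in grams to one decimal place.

199.0 g

Infill region: 186 − 41.5 → 144.5 cm³.
Deposited infill = 1.00 × 144.5, so 144.5 cm³.
Total extruded = 41.5 + 144.5 = 186 cm³.
Mass: 186 × 1.07 → 199.02 g.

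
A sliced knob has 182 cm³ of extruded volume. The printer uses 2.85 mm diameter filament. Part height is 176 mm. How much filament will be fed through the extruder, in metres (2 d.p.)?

A = π r² = π × 1.425² = 6.3794 mm².
Length = 182 cm³ / 6.3794 mm² = 182000 / 6.3794 = 28529.33 mm = 28.53 m.

28.53 m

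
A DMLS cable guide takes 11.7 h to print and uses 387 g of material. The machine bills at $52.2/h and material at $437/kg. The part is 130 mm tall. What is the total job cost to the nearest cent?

$779.86

Time charge = 52.2 × 11.7 = $610.74.
Feedstock cost: 437 × 387/1000 → $169.119.
Total = 610.74 + 169.119 = 779.859 ≈ $779.86.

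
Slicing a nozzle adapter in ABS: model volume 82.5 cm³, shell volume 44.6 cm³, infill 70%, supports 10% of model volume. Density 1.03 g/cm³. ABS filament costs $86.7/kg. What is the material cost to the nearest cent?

Volume inside the shell: 82.5 − 44.6 → 37.9 cm³.
Infill volume = 0.70 × 37.9 = 26.53 cm³.
Support = 0.10 × 82.5, so 8.25 cm³.
Total extruded: 44.6 + 26.53 + 8.25 → 79.38 cm³.
Mass = 79.38 × 1.03, so 81.7614 g.
At $86.7/kg: 81.7614/1000 × 86.7 = $7.09.

$7.09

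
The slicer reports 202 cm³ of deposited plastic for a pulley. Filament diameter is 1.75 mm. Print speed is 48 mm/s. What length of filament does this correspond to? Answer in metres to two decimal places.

A = π r² = π × 0.875² = 2.4053 mm².
Length = 202 cm³ / 2.4053 mm² = 202000 / 2.4053 = 83981.21 mm = 83.98 m.

83.98 m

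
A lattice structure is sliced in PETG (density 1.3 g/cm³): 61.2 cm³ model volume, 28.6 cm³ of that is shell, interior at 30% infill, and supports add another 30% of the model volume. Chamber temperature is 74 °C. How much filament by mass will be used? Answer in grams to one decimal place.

73.8 g

Volume inside the shell = 61.2 − 28.6 = 32.6 cm³.
Deposited infill = 0.30 × 32.6, so 9.78 cm³.
Support: 0.30 × 61.2 → 18.36 cm³.
Total printed volume: 28.6 + 9.78 + 18.36 → 56.74 cm³.
Mass: 56.74 × 1.3 → 73.762 g.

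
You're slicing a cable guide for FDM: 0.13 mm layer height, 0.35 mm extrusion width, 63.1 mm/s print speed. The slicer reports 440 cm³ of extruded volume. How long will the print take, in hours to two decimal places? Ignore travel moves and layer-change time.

42.57 hours

Bead cross-section = 0.13 × 0.35 = 0.0455 mm².
Toolpath length = 440 cm³ / 0.0455 mm² = 440000 / 0.0455 = 9670329.7 mm.
Print-move time: 9670329.7 / 63.1 → 153254 s.
In the requested units: 153254 s = 42.57 hours.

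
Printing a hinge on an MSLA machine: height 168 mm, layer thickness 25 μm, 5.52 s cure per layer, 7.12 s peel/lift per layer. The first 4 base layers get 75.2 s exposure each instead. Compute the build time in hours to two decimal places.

23.67 hours

Layers = ⌈168/0.025⌉ = 6720.
Burn-in layers = 4 × (75.2 + 7.12) = 329.28 s.
Remaining layers = 6716 × (5.52 + 7.12), so 84890.24 s.
Total = 329.28 + 84890.24 = 85219.52 s = 23.67 hours.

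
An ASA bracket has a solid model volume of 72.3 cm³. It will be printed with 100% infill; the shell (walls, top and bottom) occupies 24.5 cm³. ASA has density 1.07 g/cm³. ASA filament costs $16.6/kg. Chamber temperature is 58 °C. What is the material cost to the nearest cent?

Interior volume = 72.3 − 24.5 = 47.8 cm³.
Infill volume = 1.00 × 47.8 = 47.8 cm³.
Deposited volume = 24.5 + 47.8, so 72.3 cm³.
Mass = 72.3 × 1.07, so 77.361 g.
At $16.6/kg: 77.361/1000 × 16.6 = $1.28.

$1.28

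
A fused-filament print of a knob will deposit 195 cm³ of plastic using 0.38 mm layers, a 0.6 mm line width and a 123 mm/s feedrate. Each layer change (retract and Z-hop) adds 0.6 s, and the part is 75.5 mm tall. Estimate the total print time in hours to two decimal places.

1.96 hours

Bead cross-section: 0.38 × 0.6 → 0.228 mm².
Toolpath length = 195 cm³ / 0.228 mm² = 195000 / 0.228 = 855263.2 mm.
Extrusion time = 855263.2 / 123 = 6953.4 s.
Layers = ⌈75.5/0.38⌉ = 199.
Non-print overhead = 199 × 0.6 = 119.4 s.
Altogether 6953.4 + 119.4 = 7072.8 s, i.e. 1.96 hours.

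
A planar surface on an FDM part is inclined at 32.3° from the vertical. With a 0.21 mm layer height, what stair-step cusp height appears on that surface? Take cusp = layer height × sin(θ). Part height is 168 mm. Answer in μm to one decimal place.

h_c = t·sin θ = 0.21 × 0.5344 = 0.112224 mm (112.2 μm).

112.2 μm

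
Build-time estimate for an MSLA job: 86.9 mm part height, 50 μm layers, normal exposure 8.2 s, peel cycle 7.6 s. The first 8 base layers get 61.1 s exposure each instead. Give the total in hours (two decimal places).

Number of layers: 86.9 / 0.05 → 1738 (rounded up).
Base layers = 8 × (61.1 + 7.6), so 549.6 s.
Remaining layers = 1730 × (8.2 + 7.6), so 27334 s.
Sum: 549.6 + 27334 = 27883.6 s → 7.75 hours.

7.75 hours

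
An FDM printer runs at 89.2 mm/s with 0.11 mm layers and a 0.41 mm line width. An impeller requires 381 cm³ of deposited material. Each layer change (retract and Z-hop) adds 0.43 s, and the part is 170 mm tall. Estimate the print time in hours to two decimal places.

26.49 hours

Extrusion cross-section = 0.11 × 0.41, so 0.0451 mm².
Path length: 381000 mm³ / 0.0451 mm² → 8447893.6 mm.
Time extruding = 8447893.6 / 89.2, so 94707.3 s.
Layer count = ceil(170 / 0.11) = 1546.
Z-hop total = 1546 × 0.43, so 664.78 s.
Total = 94707.3 + 664.78 = 95372.08 s = 26.49 hours.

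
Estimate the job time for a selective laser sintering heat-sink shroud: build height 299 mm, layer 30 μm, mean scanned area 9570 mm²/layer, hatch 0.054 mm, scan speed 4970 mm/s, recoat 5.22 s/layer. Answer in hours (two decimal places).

113.18 hours

Layers = ⌈299/0.03⌉ = 9967.
Hatch length per layer = 9570 / 0.054 = 177222.2 mm.
Per-layer scan time = 177222.2 / 4970 = 35.6584 s.
Layer cycle: 35.6584 + 5.22 → 40.8784 s.
Total: 9967 × 40.8784 s = 407435.0128 s → 113.18 hours.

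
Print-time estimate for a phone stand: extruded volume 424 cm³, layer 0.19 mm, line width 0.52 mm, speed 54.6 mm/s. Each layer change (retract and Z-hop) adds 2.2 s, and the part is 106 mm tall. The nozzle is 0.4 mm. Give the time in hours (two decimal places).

22.17 hours

Line area = 0.19 × 0.52, so 0.0988 mm².
Path length: 424000 mm³ / 0.0988 mm² → 4291498 mm.
Extrusion time: 4291498 / 54.6 → 78598.9 s.
Layer count = ceil(106 / 0.19) = 558.
Layer-change overhead: 558 × 2.2 → 1227.6 s.
Altogether 78598.9 + 1227.6 = 79826.5 s, i.e. 22.17 hours.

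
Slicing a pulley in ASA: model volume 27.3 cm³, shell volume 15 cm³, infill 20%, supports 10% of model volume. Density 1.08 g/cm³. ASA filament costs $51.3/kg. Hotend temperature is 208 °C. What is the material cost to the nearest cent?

Volume inside the shell: 27.3 − 15 → 12.3 cm³.
Deposited infill = 0.20 × 12.3, so 2.46 cm³.
Support = 0.10 × 27.3 = 2.73 cm³.
Total printed volume: 15 + 2.46 + 2.73 → 20.19 cm³.
Mass = 20.19 × 1.08 = 21.8052 g.
Cost = 21.8052 g / 1000 × $51.3/kg = $1.12.

$1.12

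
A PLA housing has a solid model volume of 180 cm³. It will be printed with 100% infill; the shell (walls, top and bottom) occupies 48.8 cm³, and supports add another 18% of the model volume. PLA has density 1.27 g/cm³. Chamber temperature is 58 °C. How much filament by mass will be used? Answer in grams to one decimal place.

Interior volume = 180 − 48.8, so 131.2 cm³.
Infill volume = 1.00 × 131.2 = 131.2 cm³.
Support = 0.18 × 180, so 32.4 cm³.
Total extruded = 48.8 + 131.2 + 32.4 = 212.4 cm³.
Mass = 212.4 × 1.27 = 269.748 g.

269.7 g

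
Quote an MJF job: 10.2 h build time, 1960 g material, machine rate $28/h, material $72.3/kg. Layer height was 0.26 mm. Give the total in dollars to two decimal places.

$427.31

Machine cost: 28 × 10.2 → $285.60.
Material charge = 72.3 × 1960/1000, so $141.708.
Job cost: 285.60 + 141.708 = 427.308 ≈ $427.31.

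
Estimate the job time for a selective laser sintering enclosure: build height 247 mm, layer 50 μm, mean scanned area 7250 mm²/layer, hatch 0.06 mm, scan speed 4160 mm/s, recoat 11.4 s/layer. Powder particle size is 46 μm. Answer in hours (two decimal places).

Layers = ⌈247/0.05⌉ = 4940.
Hatch length per layer: 7250 / 0.06 → 120833.3 mm.
Per-layer scan time: 120833.3 / 4160 → 29.0465 s.
Per-layer time = 29.0465 + 11.4 = 40.4465 s.
4940 layers × 40.4465 s/layer = 199805.71 s, i.e. 55.50 hours.

55.50 hours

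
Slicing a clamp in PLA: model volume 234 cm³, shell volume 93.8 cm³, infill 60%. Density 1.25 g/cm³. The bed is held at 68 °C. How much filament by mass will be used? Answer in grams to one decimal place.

222.4 g

Volume inside the shell = 234 − 93.8, so 140.2 cm³.
Infill volume = 0.60 × 140.2 = 84.12 cm³.
Deposited volume: 93.8 + 84.12 → 177.92 cm³.
Mass = 177.92 × 1.25 = 222.4 g.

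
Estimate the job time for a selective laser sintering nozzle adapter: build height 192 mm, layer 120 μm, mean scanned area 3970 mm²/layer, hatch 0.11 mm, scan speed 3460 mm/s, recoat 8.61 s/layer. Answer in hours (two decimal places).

Layers = ⌈192/0.12⌉ = 1600.
Per-layer scan distance = 3970 / 0.11, so 36090.9 mm.
Laser time per layer = 36090.9 / 3460, so 10.4309 s.
Per-layer time = 10.4309 + 8.61, so 19.0409 s.
Build time = 1600 × 19.0409 = 30465.44 s = 8.46 hours.

8.46 hours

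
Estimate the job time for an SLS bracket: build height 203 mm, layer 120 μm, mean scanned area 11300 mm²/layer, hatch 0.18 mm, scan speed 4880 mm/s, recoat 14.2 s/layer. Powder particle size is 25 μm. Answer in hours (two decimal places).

Layer count = ceil(203 / 0.12) = 1692.
Hatch length per layer = 11300 / 0.18, so 62777.8 mm.
Per-layer scan time = 62777.8 / 4880 = 12.8643 s.
Per-layer time = 12.8643 + 14.2 = 27.0643 s.
Build time = 1692 × 27.0643 = 45792.7956 s = 12.72 hours.

12.72 hours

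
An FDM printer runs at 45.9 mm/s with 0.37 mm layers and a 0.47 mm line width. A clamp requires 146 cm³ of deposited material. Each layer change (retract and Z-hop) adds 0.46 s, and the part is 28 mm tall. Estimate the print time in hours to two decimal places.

Line area = 0.37 × 0.47, so 0.1739 mm².
Total extruded path = 146000/0.1739 = 839563 mm.
Extrusion time = 839563 / 45.9 = 18291.1 s.
Layers = ⌈28/0.37⌉ = 76.
Non-print overhead: 76 × 0.46 → 34.96 s.
Altogether 18291.1 + 34.96 = 18326.06 s, i.e. 5.09 hours.

5.09 hours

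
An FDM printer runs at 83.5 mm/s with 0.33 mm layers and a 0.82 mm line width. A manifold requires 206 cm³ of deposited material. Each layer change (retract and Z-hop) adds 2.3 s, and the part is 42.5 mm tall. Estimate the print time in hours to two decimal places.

2.61 hours

Line area: 0.33 × 0.82 → 0.2706 mm².
Total extruded path = 206000/0.2706 = 761271.2 mm.
Time extruding: 761271.2 / 83.5 → 9117 s.
Number of layers: 42.5 / 0.33 → 129 (rounded up).
Layer-change overhead = 129 × 2.3 = 296.7 s.
Total = 9117 + 296.7 = 9413.7 s = 2.61 hours.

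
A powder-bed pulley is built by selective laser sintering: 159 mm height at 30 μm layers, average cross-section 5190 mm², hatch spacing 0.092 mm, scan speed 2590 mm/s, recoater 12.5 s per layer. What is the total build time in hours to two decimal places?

Number of layers: 159 / 0.03 → 5300 (rounded up).
Scan path per layer = 5190 / 0.092 = 56413 mm.
Laser time per layer: 56413 / 2590 → 21.7811 s.
Per-layer time: 21.7811 + 12.5 → 34.2811 s.
Total: 5300 × 34.2811 s = 181689.83 s → 50.47 hours.

50.47 hours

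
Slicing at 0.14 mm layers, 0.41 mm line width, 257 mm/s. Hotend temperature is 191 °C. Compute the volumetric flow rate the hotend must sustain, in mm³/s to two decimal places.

A = 0.14 × 0.41 = 0.0574 mm².
Q = v·A = 257 × 0.0574 = 14.75 mm³/s.

14.75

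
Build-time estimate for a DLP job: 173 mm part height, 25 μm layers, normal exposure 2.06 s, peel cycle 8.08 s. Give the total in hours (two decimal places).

Layers = ⌈173/0.025⌉ = 6920.
Cycle time = 2.06 + 8.08, so 10.14 s.
Build time: 6920 × 10.14 s = 70168.8 s, i.e. 19.49 hours.

19.49 hours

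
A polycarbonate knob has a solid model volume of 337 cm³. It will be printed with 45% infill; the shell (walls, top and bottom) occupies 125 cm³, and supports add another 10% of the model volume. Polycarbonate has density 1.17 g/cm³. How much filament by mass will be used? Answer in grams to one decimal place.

297.3 g

Volume inside the shell = 337 − 125, so 212 cm³.
Infill volume: 0.45 × 212 → 95.4 cm³.
Support = 0.10 × 337, so 33.7 cm³.
Total printed volume = 125 + 95.4 + 33.7, so 254.1 cm³.
Mass = 254.1 × 1.17 = 297.297 g.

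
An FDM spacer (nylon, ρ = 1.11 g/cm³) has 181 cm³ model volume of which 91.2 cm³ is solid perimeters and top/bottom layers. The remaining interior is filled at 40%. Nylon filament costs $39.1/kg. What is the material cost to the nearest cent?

Interior volume: 181 − 91.2 → 89.8 cm³.
Deposited infill = 0.40 × 89.8 = 35.92 cm³.
Total printed volume = 91.2 + 35.92 = 127.12 cm³.
Mass: 127.12 × 1.11 → 141.1032 g.
At $39.1/kg: 141.1032/1000 × 39.1 = $5.52.

$5.52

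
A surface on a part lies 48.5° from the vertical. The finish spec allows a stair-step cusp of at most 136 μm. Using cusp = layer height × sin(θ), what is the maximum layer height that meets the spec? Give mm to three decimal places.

0.182 mm

t = h_c / sin θ = 0.136 / 0.7490 = 0.182 mm.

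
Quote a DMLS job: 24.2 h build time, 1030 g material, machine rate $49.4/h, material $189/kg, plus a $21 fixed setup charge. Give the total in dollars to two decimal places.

$1411.15

Time charge: 49.4 × 24.2 → $1195.48.
Feedstock cost = 189 × 1030/1000 = $194.67.
Adding setup: 1195.48 + 194.67 + 21 → $1411.15.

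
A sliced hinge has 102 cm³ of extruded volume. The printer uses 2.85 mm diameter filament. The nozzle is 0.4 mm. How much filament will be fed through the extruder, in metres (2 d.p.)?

Filament cross-section = π × (2.85/2)² = 6.3794 mm².
L = 102000 mm³ / 6.3794 mm² = 15988.96 mm, i.e. 15.99 m.

15.99 m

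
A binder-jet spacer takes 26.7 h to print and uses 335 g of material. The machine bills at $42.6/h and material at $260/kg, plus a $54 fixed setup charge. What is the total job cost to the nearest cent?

Machine-time cost: 42.6 × 26.7 → $1137.42.
Material cost = 260 × 335/1000, so $87.10.
Adding setup: 1137.42 + 87.10 + 54 → $1278.52.

$1278.52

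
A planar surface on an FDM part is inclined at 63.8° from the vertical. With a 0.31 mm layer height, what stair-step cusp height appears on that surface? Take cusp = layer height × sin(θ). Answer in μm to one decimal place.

h_c = t·sin θ = 0.31 × 0.8973 = 0.278163 mm (278.2 μm).

278.2 μm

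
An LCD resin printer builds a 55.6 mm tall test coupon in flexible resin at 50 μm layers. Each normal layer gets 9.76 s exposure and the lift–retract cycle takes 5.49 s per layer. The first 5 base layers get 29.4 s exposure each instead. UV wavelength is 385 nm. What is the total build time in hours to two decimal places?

4.74 hours

Number of layers: 55.6 / 0.05 → 1112 (rounded up).
Burn-in layers = 5 × (29.4 + 5.49) = 174.45 s.
Regular layers = 1107 × (9.76 + 5.49), so 16881.75 s.
Total = 174.45 + 16881.75 = 17056.2 s = 4.74 hours.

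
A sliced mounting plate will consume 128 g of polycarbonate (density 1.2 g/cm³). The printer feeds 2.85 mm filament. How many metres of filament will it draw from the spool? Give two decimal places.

Volume = 128 g / 1.2 g·cm⁻³ = 106.6667 cm³ = 106666.7 mm³.
Cross-section of 2.85 mm filament: π·(2.85/2)² = 6.3794 mm².
Length = 106666.7 / 6.3794 = 16720.49 mm = 16.72 m.

16.72 m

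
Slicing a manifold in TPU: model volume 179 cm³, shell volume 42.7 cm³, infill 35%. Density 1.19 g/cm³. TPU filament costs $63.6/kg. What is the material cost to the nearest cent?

Infill region = 179 − 42.7, so 136.3 cm³.
Infill deposited = 0.35 × 136.3, so 47.705 cm³.
Total extruded = 42.7 + 47.705, so 90.405 cm³.
Mass: 90.405 × 1.19 → 107.58195 g.
At $63.6/kg: 107.58195/1000 × 63.6 = $6.84.

$6.84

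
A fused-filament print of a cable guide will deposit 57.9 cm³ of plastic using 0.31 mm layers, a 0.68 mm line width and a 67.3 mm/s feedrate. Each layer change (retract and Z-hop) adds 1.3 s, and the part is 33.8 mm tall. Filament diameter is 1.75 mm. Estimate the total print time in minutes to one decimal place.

70.4 minutes

Extrusion cross-section: 0.31 × 0.68 → 0.2108 mm².
Toolpath length = 57.9 cm³ / 0.2108 mm² = 57900 / 0.2108 = 274667.9 mm.
Print-move time: 274667.9 / 67.3 → 4081.2 s.
Layers = ⌈33.8/0.31⌉ = 110.
Non-print overhead = 110 × 1.3, so 143 s.
Total = 4081.2 + 143 = 4224.2 s = 70.4 minutes.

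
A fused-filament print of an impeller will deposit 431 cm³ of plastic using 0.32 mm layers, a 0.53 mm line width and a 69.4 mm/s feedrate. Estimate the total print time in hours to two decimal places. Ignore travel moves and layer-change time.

10.17 hours

Bead cross-section = 0.32 × 0.53, so 0.1696 mm².
Total extruded path = 431000/0.1696 = 2541273.6 mm.
Extrusion time = 2541273.6 / 69.4, so 36617.8 s.
Converting: 36617.8 s = 10.17 hours.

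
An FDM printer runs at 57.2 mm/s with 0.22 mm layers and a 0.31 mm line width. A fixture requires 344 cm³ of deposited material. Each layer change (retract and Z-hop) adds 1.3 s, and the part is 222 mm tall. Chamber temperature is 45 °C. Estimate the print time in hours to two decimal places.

24.86 hours

Line area = 0.22 × 0.31 = 0.0682 mm².
Toolpath length = 344 cm³ / 0.0682 mm² = 344000 / 0.0682 = 5043988.3 mm.
Time extruding: 5043988.3 / 57.2 → 88181.6 s.
Layer count = ceil(222 / 0.22) = 1010.
Z-hop total = 1010 × 1.3 = 1313 s.
Altogether 88181.6 + 1313 = 89494.6 s, i.e. 24.86 hours.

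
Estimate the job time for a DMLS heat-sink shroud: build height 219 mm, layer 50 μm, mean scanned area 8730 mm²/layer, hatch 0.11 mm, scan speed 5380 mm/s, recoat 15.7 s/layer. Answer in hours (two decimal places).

37.05 hours

Layers = ⌈219/0.05⌉ = 4380.
Per-layer scan distance = 8730 / 0.11 = 79363.6 mm.
Scan time per layer: 79363.6 / 5380 → 14.7516 s.
Per-layer time = 14.7516 + 15.7 = 30.4516 s.
4380 layers × 30.4516 s/layer = 133378.008 s, i.e. 37.05 hours.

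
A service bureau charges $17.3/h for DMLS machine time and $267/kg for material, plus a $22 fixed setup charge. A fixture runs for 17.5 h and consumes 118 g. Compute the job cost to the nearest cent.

$356.26

Time charge = 17.3 × 17.5 = $302.75.
Feedstock cost = 267 × 118/1000 = $31.506.
Total = 302.75 + 31.506 + 22 = 356.256 ≈ $356.26.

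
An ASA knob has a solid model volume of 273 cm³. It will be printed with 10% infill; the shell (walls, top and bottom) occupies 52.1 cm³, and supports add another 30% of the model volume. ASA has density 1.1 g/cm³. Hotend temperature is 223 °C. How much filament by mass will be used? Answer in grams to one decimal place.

Infill region = 273 − 52.1 = 220.9 cm³.
Deposited infill = 0.10 × 220.9 = 22.09 cm³.
Support = 0.30 × 273 = 81.9 cm³.
Deposited volume = 52.1 + 22.09 + 81.9 = 156.09 cm³.
Mass = 156.09 × 1.1 = 171.699 g.

171.7 g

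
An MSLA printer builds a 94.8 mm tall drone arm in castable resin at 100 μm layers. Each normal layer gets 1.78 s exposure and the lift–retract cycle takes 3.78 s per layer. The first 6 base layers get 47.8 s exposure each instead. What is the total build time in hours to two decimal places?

Number of layers: 94.8 / 0.1 → 948 (rounded up).
Burn-in layers: 6 × (47.8 + 3.78) → 309.48 s.
Regular layers: 942 × (1.78 + 3.78) → 5237.52 s.
Total = 309.48 + 5237.52 = 5547 s = 1.54 hours.

1.54 hours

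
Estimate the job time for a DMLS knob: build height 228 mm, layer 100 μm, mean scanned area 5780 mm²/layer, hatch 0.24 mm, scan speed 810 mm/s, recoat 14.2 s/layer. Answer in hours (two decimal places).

Layer count = ceil(228 / 0.1) = 2280.
Hatch length per layer: 5780 / 0.24 → 24083.3 mm.
Per-layer scan time: 24083.3 / 810 → 29.7325 s.
Per-layer time = 29.7325 + 14.2, so 43.9325 s.
2280 layers × 43.9325 s/layer = 100166.1 s, i.e. 27.82 hours.

27.82 hours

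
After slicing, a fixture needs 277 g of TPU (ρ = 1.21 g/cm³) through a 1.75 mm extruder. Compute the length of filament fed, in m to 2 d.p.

95.18 m

Volume = 277 g / 1.21 g·cm⁻³ = 228.9256 cm³ = 228925.6 mm³.
Cross-section of 1.75 mm filament: π·(1.75/2)² = 2.4053 mm².
Length = 228925.6 / 2.4053 = 95175.49 mm = 95.18 m.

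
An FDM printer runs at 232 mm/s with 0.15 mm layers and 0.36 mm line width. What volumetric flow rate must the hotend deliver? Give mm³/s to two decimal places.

A = 0.15 × 0.36, so 0.054 mm².
Q = v·A = 232 × 0.054 = 12.53 mm³/s.

12.53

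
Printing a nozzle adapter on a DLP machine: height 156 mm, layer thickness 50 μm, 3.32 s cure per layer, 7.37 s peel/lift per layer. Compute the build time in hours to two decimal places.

9.26 hours

Layer count = ceil(156 / 0.05) = 3120.
Per-layer time = 3.32 + 7.37, so 10.69 s.
Total = 3120 × 10.69 = 33352.8 s = 9.26 hours.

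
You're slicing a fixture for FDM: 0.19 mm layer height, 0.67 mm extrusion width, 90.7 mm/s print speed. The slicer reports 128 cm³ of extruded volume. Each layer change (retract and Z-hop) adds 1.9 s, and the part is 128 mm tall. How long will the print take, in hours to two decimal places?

Line area = 0.19 × 0.67, so 0.1273 mm².
Toolpath length = 128 cm³ / 0.1273 mm² = 128000 / 0.1273 = 1005498.8 mm.
Print-move time: 1005498.8 / 90.7 → 11086 s.
Layer count = ceil(128 / 0.19) = 674.
Z-hop total = 674 × 1.9 = 1280.6 s.
Total = 11086 + 1280.6 = 12366.6 s = 3.44 hours.

3.44 hours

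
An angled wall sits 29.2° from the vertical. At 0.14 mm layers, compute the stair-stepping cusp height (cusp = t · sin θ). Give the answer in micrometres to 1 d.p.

sin(29.2°) = 0.4879, so cusp = 0.14 × 0.4879 = 0.068306 mm → 68.3 μm.

68.3 μm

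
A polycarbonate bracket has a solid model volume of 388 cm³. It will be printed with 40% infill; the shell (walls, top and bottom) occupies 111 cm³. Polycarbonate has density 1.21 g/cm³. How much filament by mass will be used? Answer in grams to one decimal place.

Infill region: 388 − 111 → 277 cm³.
Infill volume = 0.40 × 277 = 110.8 cm³.
Deposited volume = 111 + 110.8 = 221.8 cm³.
Mass = 221.8 × 1.21, so 268.378 g.

268.4 g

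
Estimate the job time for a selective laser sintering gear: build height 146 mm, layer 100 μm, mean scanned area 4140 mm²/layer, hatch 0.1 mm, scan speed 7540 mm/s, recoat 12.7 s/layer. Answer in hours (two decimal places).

7.38 hours

Layer count = ceil(146 / 0.1) = 1460.
Hatch length per layer: 4140 / 0.1 → 41400 mm.
Per-layer scan time: 41400 / 7540 → 5.4907 s.
Time per layer = 5.4907 + 12.7, so 18.1907 s.
1460 layers × 18.1907 s/layer = 26558.422 s, i.e. 7.38 hours.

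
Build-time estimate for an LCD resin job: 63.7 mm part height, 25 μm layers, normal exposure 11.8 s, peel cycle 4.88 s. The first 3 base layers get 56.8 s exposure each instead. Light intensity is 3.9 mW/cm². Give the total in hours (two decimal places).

Layer count = ceil(63.7 / 0.025) = 2548.
Bottom layers: 3 × (56.8 + 4.88) → 185.04 s.
Normal layers = 2545 × (11.8 + 4.88), so 42450.6 s.
Sum: 185.04 + 42450.6 = 42635.64 s → 11.84 hours.

11.84 hours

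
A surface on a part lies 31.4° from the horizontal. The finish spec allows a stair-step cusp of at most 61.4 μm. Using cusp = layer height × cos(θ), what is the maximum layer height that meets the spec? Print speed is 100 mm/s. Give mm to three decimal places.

0.072 mm

t = h_c / cos θ = 0.0614 / 0.8536 = 0.072 mm.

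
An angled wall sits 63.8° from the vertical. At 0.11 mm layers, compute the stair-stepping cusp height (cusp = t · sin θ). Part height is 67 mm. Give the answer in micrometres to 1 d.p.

98.7 μm

sin(63.8°) = 0.8973, so cusp = 0.11 × 0.8973 = 0.098703 mm → 98.7 μm.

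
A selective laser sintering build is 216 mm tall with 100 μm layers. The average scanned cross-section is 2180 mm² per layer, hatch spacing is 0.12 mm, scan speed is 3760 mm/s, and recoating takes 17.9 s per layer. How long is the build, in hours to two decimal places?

13.64 hours

Layers = ⌈216/0.1⌉ = 2160.
Hatch length per layer = 2180 / 0.12, so 18166.7 mm.
Laser time per layer: 18166.7 / 3760 → 4.8316 s.
Layer cycle = 4.8316 + 17.9, so 22.7316 s.
Build time = 2160 × 22.7316 = 49100.256 s = 13.64 hours.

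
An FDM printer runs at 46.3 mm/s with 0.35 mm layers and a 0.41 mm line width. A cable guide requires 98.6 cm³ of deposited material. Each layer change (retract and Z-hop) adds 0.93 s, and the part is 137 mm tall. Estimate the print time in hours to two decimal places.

4.22 hours

Bead cross-section = 0.35 × 0.41 = 0.1435 mm².
Path length: 98600 mm³ / 0.1435 mm² → 687108 mm.
Extrusion time = 687108 / 46.3 = 14840.3 s.
Layer count = ceil(137 / 0.35) = 392.
Non-print overhead: 392 × 0.93 → 364.56 s.
Altogether 14840.3 + 364.56 = 15204.86 s, i.e. 4.22 hours.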